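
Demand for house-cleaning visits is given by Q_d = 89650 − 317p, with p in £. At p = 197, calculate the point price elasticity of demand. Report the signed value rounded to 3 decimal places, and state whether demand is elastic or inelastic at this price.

dQ_d/dp = −317. At p = 197, Q_d = 89650 − 317(197) = 27201.
Ed = (dQ_d/dp)·(p/Q_d) = −317 × (197/27201) = -2.29583…
|Ed| = 2.296 > 1, so demand is elastic.

-2.296; elastic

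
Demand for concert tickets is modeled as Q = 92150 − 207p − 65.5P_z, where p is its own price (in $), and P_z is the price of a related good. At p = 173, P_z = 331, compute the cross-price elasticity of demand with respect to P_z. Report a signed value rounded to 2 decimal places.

-0.63

At the given values, Q = 92150 − 207(173) − 65.5(331) = 34658.5.
∂Q/∂P_z = -65.5.
E = (-65.5) × (331/34658.5) = -0.6255…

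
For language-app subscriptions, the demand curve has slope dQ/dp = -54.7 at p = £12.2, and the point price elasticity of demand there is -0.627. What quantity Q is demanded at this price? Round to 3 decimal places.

1064.338

Ed = (dQ/dp)·(p/Q) ⇒ Q = (dQ/dp)·p/Ed = (-54.7)·12.2/(-0.627) = 1064.33811…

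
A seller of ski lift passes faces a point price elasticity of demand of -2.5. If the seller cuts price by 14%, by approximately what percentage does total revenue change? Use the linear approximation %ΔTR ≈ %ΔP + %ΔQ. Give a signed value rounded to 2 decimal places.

+21.00%

%ΔQ ≈ Ed × %ΔP = (-2.5) × (-14%) = +35.0000%
%ΔTR ≈ %ΔP + %ΔQ = (-14%) + (+35.0000%) = +21.0000%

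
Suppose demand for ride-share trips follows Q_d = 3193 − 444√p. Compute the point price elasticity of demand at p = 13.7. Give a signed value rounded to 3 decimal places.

dQ_d/dp = −444/(2√p) = -59.9781. At p = 13.7, Q_d = 1549.6.
Ed = (dQ_d/dp)·(p/Q_d) = (-59.9781) × (13.7/1549.6) = -0.53026…

-0.530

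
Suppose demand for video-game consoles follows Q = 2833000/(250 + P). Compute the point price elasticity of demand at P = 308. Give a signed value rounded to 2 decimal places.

-0.55

dQ/dP = −2833000/(250 + P)² = -9.09868. At P = 308, Q = 5077.06.
Ed = (dQ/dP)·(P/Q) = (-9.09868) × (308/5077.06) = -0.5519…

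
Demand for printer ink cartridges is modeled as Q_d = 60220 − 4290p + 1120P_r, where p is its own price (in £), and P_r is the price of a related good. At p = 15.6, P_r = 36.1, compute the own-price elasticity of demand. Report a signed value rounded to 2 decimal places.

At the given values, Q_d = 60220 − 4290(15.6) + 1120(36.1) = 33728.
∂Q_d/∂p = −4290.
E = (-4290) × (15.6/33728) = -1.9842…

-1.98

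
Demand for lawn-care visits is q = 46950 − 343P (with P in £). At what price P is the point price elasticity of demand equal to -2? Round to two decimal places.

91.25

Ed = −343P/(46950 − 343P). Set this equal to -2:
343P = 2·(46950 − 343P) ⇒ 343P(1 + 2) = 2·46950
P = 2·46950 / (343·3) = 91.2536…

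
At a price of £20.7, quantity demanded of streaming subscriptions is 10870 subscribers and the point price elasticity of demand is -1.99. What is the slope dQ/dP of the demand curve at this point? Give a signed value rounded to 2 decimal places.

-1044.99

Ed = (dQ/dP)·(P/Q) ⇒ dQ/dP = Ed·Q/P = (-1.99)·10870/20.7 = -1044.9903…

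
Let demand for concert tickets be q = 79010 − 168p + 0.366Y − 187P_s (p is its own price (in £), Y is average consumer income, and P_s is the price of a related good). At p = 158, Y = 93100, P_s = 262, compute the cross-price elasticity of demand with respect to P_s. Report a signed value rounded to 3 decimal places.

-1.305

At the given values, q = 79010 − 168(158) + 0.366(93100) − 187(262) = 37546.6.
∂q/∂P_s = -187.
E = (-187) × (262/37546.6) = -1.30488…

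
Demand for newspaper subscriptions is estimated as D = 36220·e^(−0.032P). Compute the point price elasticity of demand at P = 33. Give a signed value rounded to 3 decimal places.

-1.056

dD/dP = −0.032·D = -403.166. At P = 33, D = 12598.9.
Ed = (dD/dP)·(P/D) = (-403.166) × (33/12598.9) = -1.056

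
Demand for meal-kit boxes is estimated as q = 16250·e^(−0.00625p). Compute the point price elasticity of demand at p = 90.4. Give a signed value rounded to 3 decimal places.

-0.565

dq/dp = −0.00625·q = -57.7241. At p = 90.4, q = 9235.85.
Ed = (dq/dp)·(p/q) = (-57.7241) × (90.4/9235.85) = -0.565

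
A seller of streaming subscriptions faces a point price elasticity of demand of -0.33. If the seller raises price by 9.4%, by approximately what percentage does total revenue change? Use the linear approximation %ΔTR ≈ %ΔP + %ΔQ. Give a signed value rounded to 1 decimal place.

%ΔQ ≈ Ed × %ΔP = (-0.33) × (+9.4%) = -3.1020%
%ΔTR ≈ %ΔP + %ΔQ = (+9.4%) + (-3.1020%) = +6.2980%

+6.3%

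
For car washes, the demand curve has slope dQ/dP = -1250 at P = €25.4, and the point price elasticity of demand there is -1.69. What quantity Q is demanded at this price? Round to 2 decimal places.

18786.98

Ed = (dQ/dP)·(P/Q) ⇒ Q = (dQ/dP)·P/Ed = (-1250)·25.4/(-1.69) = 18786.9822…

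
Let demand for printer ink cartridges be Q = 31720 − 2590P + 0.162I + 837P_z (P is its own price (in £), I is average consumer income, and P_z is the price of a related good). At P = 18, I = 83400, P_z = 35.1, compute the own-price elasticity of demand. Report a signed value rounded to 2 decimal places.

At the given values, Q = 31720 − 2590(18) + 0.162(83400) + 837(35.1) = 27989.5.
∂Q/∂P = −2590.
E = (-2590) × (18/27989.5) = -1.6656…

-1.67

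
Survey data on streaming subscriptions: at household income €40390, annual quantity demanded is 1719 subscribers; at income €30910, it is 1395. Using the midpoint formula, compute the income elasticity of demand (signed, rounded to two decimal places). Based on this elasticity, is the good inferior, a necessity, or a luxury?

0.78; necessity

%ΔQ = (1395 − 1719)/[( 1719 + 1395)/2] = -324/1557 = -0.208092…
%ΔIncome = (30910 − 40390)/[( 40390 + 30910)/2] = -9480/35650 = -0.265918…
E_income = (-324/1557) / (-9480/35650) = 0.7825…
0 < E_income < 1 ⇒ normal good, necessity.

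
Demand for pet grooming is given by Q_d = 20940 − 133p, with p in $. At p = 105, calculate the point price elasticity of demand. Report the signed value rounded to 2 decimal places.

dQ_d/dp = −133. At p = 105, Q_d = 20940 − 133(105) = 6975.
Ed = (dQ_d/dp)·(p/Q_d) = −133 × (105/6975) = -2.0021…

-2.00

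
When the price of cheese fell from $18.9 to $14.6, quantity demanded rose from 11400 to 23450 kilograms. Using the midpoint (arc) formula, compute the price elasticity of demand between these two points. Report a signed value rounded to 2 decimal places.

%ΔQ = (23450 − 11400) / [(11400 + 23450)/2] = 12050/17425 = 0.691535…
%ΔP = (14.6 − 18.9) / [(18.9 + 14.6)/2] = -4.3/16.75 = -0.256716…
Arc Ed = %ΔQ / %ΔP = (12050/17425) / (-4.3/16.75) = -2.6937…

-2.69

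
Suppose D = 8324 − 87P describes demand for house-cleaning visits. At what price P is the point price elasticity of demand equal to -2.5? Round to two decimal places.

Ed = −87P/(8324 − 87P). Set this equal to -2.5:
87P = 2.5·(8324 − 87P) ⇒ 87P(1 + 2.5) = 2.5·8324
P = 2.5·8324 / (87·3.5) = 68.3415…

68.34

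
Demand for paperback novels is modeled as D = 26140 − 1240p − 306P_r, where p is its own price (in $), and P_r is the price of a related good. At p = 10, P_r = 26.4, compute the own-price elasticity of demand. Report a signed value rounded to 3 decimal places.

At the given values, D = 26140 − 1240(10) − 306(26.4) = 5661.6.
∂D/∂p = −1240.
E = (-1240) × (10/5661.6) = -2.19019…

-2.190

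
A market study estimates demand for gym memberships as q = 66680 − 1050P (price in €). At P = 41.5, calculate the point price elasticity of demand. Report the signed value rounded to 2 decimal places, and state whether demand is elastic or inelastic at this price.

dq/dP = −1050. At P = 41.5, q = 66680 − 1050(41.5) = 23105.
Ed = (dq/dP)·(P/q) = −1050 × (41.5/23105) = -1.8859…
|Ed| = 1.89 > 1, so demand is elastic.

-1.89; elastic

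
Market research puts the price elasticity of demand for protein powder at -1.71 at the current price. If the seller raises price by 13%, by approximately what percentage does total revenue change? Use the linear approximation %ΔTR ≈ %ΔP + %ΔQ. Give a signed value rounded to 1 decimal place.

-9.2%

%ΔQ ≈ Ed × %ΔP = (-1.71) × (+13%) = -22.2300%
%ΔTR ≈ %ΔP + %ΔQ = (+13%) + (-22.2300%) = -9.2300%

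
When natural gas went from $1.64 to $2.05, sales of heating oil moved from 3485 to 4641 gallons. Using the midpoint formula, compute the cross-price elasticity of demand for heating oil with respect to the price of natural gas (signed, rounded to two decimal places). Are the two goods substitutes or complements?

%ΔQ_{heating oil} = (4641 − 3485)/avg = 1156/4063 = 0.284518…
%ΔP_{natural gas} = (2.05 − 1.64)/avg = 0.41/1.845 = 0.222222…
E_cross = (1156/4063) / (0.41/1.845) = 1.2803…
E_cross > 0 ⇒ the goods are substitutes.

1.28; substitutes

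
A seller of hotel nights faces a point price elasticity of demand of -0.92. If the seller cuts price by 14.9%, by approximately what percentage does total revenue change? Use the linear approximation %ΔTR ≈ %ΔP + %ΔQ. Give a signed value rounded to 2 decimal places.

%ΔQ ≈ Ed × %ΔP = (-0.92) × (-14.9%) = +13.7080%
%ΔTR ≈ %ΔP + %ΔQ = (-14.9%) + (+13.7080%) = -1.1920%

-1.19%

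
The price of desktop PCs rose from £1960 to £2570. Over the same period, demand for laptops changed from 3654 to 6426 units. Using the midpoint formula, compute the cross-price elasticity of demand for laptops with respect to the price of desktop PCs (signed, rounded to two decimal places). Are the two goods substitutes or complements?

%ΔQ_{laptops} = (6426 − 3654)/avg = 2772/5040 = 0.55
%ΔP_{desktop PCs} = (2570 − 1960)/avg = 610/2265 = 0.269315…
E_cross = (2772/5040) / (610/2265) = 2.0422…
E_cross > 0 ⇒ the goods are substitutes.

2.04; substitutes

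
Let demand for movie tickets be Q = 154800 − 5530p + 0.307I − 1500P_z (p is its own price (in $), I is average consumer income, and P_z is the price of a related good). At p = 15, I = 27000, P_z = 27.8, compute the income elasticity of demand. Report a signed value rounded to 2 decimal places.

0.22

At the given values, Q = 154800 − 5530(15) + 0.307(27000) − 1500(27.8) = 38439.
∂Q/∂I = 0.307.
E = (0.307) × (27000/38439) = 0.2156…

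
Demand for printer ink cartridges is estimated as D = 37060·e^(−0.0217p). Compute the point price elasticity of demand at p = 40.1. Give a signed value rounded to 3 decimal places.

dD/dp = −0.0217·D = -336.864. At p = 40.1, D = 15523.7.
Ed = (dD/dp)·(p/D) = (-336.864) × (40.1/15523.7) = -0.87017

-0.870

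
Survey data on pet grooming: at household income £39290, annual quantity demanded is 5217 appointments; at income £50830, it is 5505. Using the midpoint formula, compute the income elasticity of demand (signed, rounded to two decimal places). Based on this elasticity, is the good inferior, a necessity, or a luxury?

%ΔQ = (5505 − 5217)/[( 5217 + 5505)/2] = 288/5361 = 0.053721…
%ΔIncome = (50830 − 39290)/[( 39290 + 50830)/2] = 11540/45060 = 0.256102…
E_income = (288/5361) / (11540/45060) = 0.2097…
0 < E_income < 1 ⇒ normal good, necessity.

0.21; necessity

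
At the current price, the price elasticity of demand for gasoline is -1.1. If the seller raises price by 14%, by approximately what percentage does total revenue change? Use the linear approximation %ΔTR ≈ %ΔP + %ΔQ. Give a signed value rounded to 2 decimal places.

-1.40%

%ΔQ ≈ Ed × %ΔP = (-1.1) × (+14%) = -15.4000%
%ΔTR ≈ %ΔP + %ΔQ = (+14%) + (-15.4000%) = -1.4000%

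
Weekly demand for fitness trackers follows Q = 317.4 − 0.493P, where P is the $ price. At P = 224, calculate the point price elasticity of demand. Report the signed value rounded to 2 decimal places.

-0.53

dQ/dP = −0.493. At P = 224, Q = 317.4 − 0.493(224) = 206.968.
Ed = (dQ/dP)·(P/Q) = −0.493 × (224/206.968) = -0.5335…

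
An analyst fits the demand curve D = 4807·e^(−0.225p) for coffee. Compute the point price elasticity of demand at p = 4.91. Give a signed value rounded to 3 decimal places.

dD/dp = −0.225·D = -358.319. At p = 4.91, D = 1592.53.
Ed = (dD/dp)·(p/D) = (-358.319) × (4.91/1592.53) = -1.10475

-1.105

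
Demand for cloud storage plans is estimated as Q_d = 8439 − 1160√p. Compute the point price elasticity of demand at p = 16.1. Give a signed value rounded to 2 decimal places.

dQ_d/dp = −1160/(2√p) = -144.549. At p = 16.1, Q_d = 3784.52.
Ed = (dQ_d/dp)·(p/Q_d) = (-144.549) × (16.1/3784.52) = -0.6149…

-0.61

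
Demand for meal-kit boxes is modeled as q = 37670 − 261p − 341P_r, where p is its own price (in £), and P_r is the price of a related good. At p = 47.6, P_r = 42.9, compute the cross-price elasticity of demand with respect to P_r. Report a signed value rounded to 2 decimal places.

At the given values, q = 37670 − 261(47.6) − 341(42.9) = 10617.5.
∂q/∂P_r = -341.
E = (-341) × (42.9/10617.5) = -1.3778…

-1.38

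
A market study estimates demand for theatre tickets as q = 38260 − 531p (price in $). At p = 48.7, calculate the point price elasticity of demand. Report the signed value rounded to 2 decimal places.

-2.09

dq/dp = −531. At p = 48.7, q = 38260 − 531(48.7) = 12400.3.
Ed = (dq/dp)·(p/q) = −531 × (48.7/12400.3) = -2.0854…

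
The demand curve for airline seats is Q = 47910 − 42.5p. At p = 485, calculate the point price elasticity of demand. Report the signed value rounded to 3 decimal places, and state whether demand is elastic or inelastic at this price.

dQ/dp = −42.5. At p = 485, Q = 47910 − 42.5(485) = 27297.5.
Ed = (dQ/dp)·(p/Q) = −42.5 × (485/27297.5) = -0.75510…
|Ed| = 0.755 < 1, so demand is inelastic.

-0.755; inelastic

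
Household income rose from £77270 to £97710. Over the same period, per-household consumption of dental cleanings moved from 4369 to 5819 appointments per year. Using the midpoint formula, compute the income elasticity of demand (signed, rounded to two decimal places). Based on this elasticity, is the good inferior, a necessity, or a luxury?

%ΔQ = (5819 − 4369)/[( 4369 + 5819)/2] = 1450/5094 = 0.284648…
%ΔIncome = (97710 − 77270)/[( 77270 + 97710)/2] = 20440/87490 = 0.233626…
E_income = (1450/5094) / (20440/87490) = 1.2183…
E_income > 1 ⇒ normal good, luxury.

1.22; luxury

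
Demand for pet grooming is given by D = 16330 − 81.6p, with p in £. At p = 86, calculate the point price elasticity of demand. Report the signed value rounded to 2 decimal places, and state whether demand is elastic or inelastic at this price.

dD/dp = −81.6. At p = 86, D = 16330 − 81.6(86) = 9312.4.
Ed = (dD/dp)·(p/D) = −81.6 × (86/9312.4) = -0.7535…
|Ed| = 0.75 < 1, so demand is inelastic.

-0.75; inelastic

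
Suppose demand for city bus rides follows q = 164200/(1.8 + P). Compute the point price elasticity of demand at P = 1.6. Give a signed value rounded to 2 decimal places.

-0.47

dq/dP = −164200/(1.8 + P)² = -14204.2. At P = 1.6, q = 48294.1.
Ed = (dq/dP)·(P/q) = (-14204.2) × (1.6/48294.1) = -0.4705…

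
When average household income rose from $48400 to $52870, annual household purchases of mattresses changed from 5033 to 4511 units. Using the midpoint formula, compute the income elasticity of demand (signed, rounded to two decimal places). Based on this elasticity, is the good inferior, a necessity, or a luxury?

-1.24; inferior

%ΔQ = (4511 − 5033)/[( 5033 + 4511)/2] = -522/4772 = -0.109388…
%ΔIncome = (52870 − 48400)/[( 48400 + 52870)/2] = 4470/50635 = 0.088278…
E_income = (-522/4772) / (4470/50635) = -1.2391…
E_income < 0 ⇒ inferior good.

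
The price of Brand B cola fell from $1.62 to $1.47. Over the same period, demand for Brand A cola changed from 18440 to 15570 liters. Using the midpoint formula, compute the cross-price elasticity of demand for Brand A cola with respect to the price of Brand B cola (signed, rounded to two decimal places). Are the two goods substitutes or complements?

%ΔQ_{Brand A cola} = (15570 − 18440)/avg = -2870/17005 = -0.168773…
%ΔP_{Brand B cola} = (1.47 − 1.62)/avg = -0.15/1.545 = -0.097087…
E_cross = (-2870/17005) / (-0.15/1.545) = 1.7383…
E_cross > 0 ⇒ the goods are substitutes.

1.74; substitutes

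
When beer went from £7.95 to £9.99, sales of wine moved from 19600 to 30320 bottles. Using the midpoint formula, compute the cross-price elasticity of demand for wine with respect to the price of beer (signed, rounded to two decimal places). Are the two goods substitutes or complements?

%ΔQ_{wine} = (30320 − 19600)/avg = 10720/24960 = 0.429487…
%ΔP_{beer} = (9.99 − 7.95)/avg = 2.04/8.97 = 0.227424…
E_cross = (10720/24960) / (2.04/8.97) = 1.8884…
E_cross > 0 ⇒ the goods are substitutes.

1.89; substitutes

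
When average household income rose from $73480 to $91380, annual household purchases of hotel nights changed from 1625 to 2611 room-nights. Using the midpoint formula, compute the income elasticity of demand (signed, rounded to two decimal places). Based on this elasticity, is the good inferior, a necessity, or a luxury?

2.14; luxury

%ΔQ = (2611 − 1625)/[( 1625 + 2611)/2] = 986/2118 = 0.465533…
%ΔIncome = (91380 − 73480)/[( 73480 + 91380)/2] = 17900/82430 = 0.217153…
E_income = (986/2118) / (17900/82430) = 2.1437…
E_income > 1 ⇒ normal good, luxury.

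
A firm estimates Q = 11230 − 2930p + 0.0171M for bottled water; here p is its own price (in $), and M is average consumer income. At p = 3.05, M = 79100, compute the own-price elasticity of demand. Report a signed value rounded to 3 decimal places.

-2.451

At the given values, Q = 11230 − 2930(3.05) + 0.0171(79100) = 3646.11.
∂Q/∂p = −2930.
E = (-2930) × (3.05/3646.11) = -2.45096…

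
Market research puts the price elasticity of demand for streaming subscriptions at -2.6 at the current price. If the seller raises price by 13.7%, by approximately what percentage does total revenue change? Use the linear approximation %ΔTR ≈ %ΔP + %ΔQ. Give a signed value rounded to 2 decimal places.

%ΔQ ≈ Ed × %ΔP = (-2.6) × (+13.7%) = -35.6200%
%ΔTR ≈ %ΔP + %ΔQ = (+13.7%) + (-35.6200%) = -21.9200%

-21.92%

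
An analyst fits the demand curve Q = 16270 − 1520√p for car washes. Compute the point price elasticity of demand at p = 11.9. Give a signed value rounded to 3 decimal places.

dQ/dp = −1520/(2√p) = -220.313. At p = 11.9, Q = 11026.6.
Ed = (dQ/dp)·(p/Q) = (-220.313) × (11.9/11026.6) = -0.23776…

-0.238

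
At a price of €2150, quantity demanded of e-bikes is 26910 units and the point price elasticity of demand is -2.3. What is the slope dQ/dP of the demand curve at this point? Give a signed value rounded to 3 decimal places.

Ed = (dQ/dP)·(P/Q) ⇒ dQ/dP = Ed·Q/P = (-2.3)·26910/2150 = -28.78744…

-28.787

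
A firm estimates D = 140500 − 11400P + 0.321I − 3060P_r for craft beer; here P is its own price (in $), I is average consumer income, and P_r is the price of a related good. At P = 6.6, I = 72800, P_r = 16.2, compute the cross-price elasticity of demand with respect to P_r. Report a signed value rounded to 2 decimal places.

-1.27

At the given values, D = 140500 − 11400(6.6) + 0.321(72800) − 3060(16.2) = 39056.8.
∂D/∂P_r = -3060.
E = (-3060) × (16.2/39056.8) = -1.2692…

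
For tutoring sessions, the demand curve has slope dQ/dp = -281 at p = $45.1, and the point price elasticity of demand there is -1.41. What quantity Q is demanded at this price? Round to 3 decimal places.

8988.014

Ed = (dQ/dp)·(p/Q) ⇒ Q = (dQ/dp)·p/Ed = (-281)·45.1/(-1.41) = 8988.01418…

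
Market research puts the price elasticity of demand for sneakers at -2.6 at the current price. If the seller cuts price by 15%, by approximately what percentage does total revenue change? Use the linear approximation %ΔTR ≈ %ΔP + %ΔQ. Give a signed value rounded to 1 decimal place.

%ΔQ ≈ Ed × %ΔP = (-2.6) × (-15%) = +39.0000%
%ΔTR ≈ %ΔP + %ΔQ = (-15%) + (+39.0000%) = +24.0000%

+24.0%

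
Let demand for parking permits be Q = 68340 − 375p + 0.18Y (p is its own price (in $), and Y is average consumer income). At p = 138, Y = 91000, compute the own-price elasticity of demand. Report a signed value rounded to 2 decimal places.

-1.57

At the given values, Q = 68340 − 375(138) + 0.18(91000) = 32970.
∂Q/∂p = −375.
E = (-375) × (138/32970) = -1.5696…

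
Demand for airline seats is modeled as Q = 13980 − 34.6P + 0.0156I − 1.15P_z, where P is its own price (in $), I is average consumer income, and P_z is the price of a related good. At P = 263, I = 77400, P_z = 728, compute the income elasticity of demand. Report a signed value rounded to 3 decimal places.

0.230

At the given values, Q = 13980 − 34.6(263) + 0.0156(77400) − 1.15(728) = 5250.44.
∂Q/∂I = 0.0156.
E = (0.0156) × (77400/5250.44) = 0.22996…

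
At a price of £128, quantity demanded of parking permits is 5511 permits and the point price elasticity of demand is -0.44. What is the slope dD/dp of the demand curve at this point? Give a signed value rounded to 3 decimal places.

-18.944

Ed = (dD/dp)·(p/D) ⇒ dD/dp = Ed·D/p = (-0.44)·5511/128 = -18.94406…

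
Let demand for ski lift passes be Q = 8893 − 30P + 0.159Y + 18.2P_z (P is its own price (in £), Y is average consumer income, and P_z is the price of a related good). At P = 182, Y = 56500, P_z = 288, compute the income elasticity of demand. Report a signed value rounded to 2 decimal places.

At the given values, Q = 8893 − 30(182) + 0.159(56500) + 18.2(288) = 17658.1.
∂Q/∂Y = 0.159.
E = (0.159) × (56500/17658.1) = 0.5087…

0.51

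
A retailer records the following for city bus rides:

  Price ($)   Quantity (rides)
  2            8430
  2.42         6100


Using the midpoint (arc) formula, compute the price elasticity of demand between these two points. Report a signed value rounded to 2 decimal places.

%ΔQ = (6100 − 8430) / [(8430 + 6100)/2] = -2330/7265 = -0.320715…
%ΔP = (2.42 − 2) / [(2 + 2.42)/2] = 0.42/2.21 = 0.190045…
Arc Ed = %ΔQ / %ΔP = (-2330/7265) / (0.42/2.21) = -1.6875…

-1.69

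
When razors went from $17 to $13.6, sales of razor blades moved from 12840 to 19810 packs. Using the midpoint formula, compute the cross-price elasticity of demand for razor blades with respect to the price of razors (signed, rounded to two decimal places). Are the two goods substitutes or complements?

-1.92; complements

%ΔQ_{razor blades} = (19810 − 12840)/avg = 6970/16325 = 0.426952…
%ΔP_{razors} = (13.6 − 17)/avg = -3.4/15.3 = -0.222222…
E_cross = (6970/16325) / (-3.4/15.3) = -1.9212…
E_cross < 0 ⇒ the goods are complements.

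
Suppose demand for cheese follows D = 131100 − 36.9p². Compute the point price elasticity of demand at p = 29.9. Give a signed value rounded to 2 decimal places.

-0.67

dD/dp = −2·36.9·p = -2206.62. At p = 29.9, D = 98111.031.
Ed = (dD/dp)·(p/D) = (-2206.62) × (29.9/98111.031) = -0.6724…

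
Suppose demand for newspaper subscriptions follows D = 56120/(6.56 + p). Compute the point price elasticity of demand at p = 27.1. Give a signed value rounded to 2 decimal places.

-0.81

dD/dp = −56120/(6.56 + p)² = -49.5324. At p = 27.1, D = 1667.26.
Ed = (dD/dp)·(p/D) = (-49.5324) × (27.1/1667.26) = -0.8051…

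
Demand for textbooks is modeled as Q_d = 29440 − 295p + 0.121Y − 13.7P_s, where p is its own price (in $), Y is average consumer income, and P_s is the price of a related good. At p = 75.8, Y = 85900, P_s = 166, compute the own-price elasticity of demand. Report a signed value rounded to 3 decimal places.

At the given values, Q_d = 29440 − 295(75.8) + 0.121(85900) − 13.7(166) = 15198.7.
∂Q_d/∂p = −295.
E = (-295) × (75.8/15198.7) = -1.47124…

-1.471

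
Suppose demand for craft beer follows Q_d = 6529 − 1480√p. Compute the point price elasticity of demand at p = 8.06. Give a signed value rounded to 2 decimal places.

dQ_d/dp = −1480/(2√p) = -260.654. At p = 8.06, Q_d = 2327.26.
Ed = (dQ_d/dp)·(p/Q_d) = (-260.654) × (8.06/2327.26) = -0.9027…

-0.90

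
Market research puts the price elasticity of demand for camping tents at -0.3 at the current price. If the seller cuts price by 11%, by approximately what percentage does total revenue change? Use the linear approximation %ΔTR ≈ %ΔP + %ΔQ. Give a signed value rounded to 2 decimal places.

-7.70%

%ΔQ ≈ Ed × %ΔP = (-0.3) × (-11%) = +3.3000%
%ΔTR ≈ %ΔP + %ΔQ = (-11%) + (+3.3000%) = -7.7000%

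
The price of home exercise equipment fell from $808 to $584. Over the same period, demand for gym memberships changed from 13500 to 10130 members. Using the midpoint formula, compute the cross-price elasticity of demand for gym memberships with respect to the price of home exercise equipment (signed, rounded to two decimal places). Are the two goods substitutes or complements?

%ΔQ_{gym memberships} = (10130 − 13500)/avg = -3370/11815 = -0.285230…
%ΔP_{home exercise equipment} = (584 − 808)/avg = -224/696 = -0.321839…
E_cross = (-3370/11815) / (-224/696) = 0.8862…
E_cross > 0 ⇒ the goods are substitutes.

0.89; substitutes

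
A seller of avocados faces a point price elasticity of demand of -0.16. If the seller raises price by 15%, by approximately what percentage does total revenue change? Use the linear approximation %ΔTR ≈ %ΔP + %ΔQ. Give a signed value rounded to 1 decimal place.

+12.6%

%ΔQ ≈ Ed × %ΔP = (-0.16) × (+15%) = -2.4000%
%ΔTR ≈ %ΔP + %ΔQ = (+15%) + (-2.4000%) = +12.6000%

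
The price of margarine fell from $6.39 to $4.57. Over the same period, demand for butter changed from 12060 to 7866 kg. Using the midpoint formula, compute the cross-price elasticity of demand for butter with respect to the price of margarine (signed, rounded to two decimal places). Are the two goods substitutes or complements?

1.27; substitutes

%ΔQ_{butter} = (7866 − 12060)/avg = -4194/9963 = -0.420957…
%ΔP_{margarine} = (4.57 − 6.39)/avg = -1.82/5.48 = -0.332116…
E_cross = (-4194/9963) / (-1.82/5.48) = 1.2674…
E_cross > 0 ⇒ the goods are substitutes.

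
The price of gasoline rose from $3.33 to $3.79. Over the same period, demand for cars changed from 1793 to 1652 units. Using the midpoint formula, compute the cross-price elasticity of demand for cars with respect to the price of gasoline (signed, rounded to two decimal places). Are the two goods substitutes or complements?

-0.63; complements

%ΔQ_{cars} = (1652 − 1793)/avg = -141/1722.5 = -0.081857…
%ΔP_{gasoline} = (3.79 − 3.33)/avg = 0.46/3.56 = 0.129213…
E_cross = (-141/1722.5) / (0.46/3.56) = -0.6335…
E_cross < 0 ⇒ the goods are complements.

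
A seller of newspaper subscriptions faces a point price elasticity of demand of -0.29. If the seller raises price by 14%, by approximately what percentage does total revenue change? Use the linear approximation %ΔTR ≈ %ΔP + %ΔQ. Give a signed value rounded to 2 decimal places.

%ΔQ ≈ Ed × %ΔP = (-0.29) × (+14%) = -4.0600%
%ΔTR ≈ %ΔP + %ΔQ = (+14%) + (-4.0600%) = +9.9400%

+9.94%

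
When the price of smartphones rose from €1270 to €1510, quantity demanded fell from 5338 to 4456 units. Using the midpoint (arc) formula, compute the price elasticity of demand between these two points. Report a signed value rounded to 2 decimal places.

-1.04

%ΔQ = (4456 − 5338) / [(5338 + 4456)/2] = -882/4897 = -0.180110…
%ΔP = (1510 − 1270) / [(1270 + 1510)/2] = 240/1390 = 0.172661…
Arc Ed = %ΔQ / %ΔP = (-882/4897) / (240/1390) = -1.0431…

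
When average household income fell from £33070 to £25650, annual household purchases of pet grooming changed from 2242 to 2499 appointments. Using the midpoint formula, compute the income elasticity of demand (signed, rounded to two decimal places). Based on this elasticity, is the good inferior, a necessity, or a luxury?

%ΔQ = (2499 − 2242)/[( 2242 + 2499)/2] = 257/2370.5 = 0.108415…
%ΔIncome = (25650 − 33070)/[( 33070 + 25650)/2] = -7420/29360 = -0.252724…
E_income = (257/2370.5) / (-7420/29360) = -0.4289…
E_income < 0 ⇒ inferior good.

-0.43; inferior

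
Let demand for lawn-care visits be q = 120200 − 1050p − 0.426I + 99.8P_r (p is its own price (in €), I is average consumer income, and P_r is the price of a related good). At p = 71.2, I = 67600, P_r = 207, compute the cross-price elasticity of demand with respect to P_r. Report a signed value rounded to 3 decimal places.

0.554

At the given values, q = 120200 − 1050(71.2) − 0.426(67600) + 99.8(207) = 37301.
∂q/∂P_r = 99.8.
E = (99.8) × (207/37301) = 0.55383…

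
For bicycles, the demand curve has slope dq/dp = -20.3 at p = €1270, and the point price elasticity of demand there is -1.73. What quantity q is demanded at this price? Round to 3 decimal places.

Ed = (dq/dp)·(p/q) ⇒ q = (dq/dp)·p/Ed = (-20.3)·1270/(-1.73) = 14902.31213…

14902.312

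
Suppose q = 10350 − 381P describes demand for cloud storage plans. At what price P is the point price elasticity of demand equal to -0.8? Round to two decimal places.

Ed = −381P/(10350 − 381P). Set this equal to -0.8:
381P = 0.8·(10350 − 381P) ⇒ 381P(1 + 0.8) = 0.8·10350
P = 0.8·10350 / (381·1.8) = 12.0734…

12.07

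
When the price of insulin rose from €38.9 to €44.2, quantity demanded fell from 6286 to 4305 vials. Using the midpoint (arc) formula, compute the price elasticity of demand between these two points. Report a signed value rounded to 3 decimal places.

-2.933

%ΔQ = (4305 − 6286) / [(6286 + 4305)/2] = -1981/5295.5 = -0.374091…
%ΔP = (44.2 − 38.9) / [(38.9 + 44.2)/2] = 5.3/41.55 = 0.127557…
Arc Ed = %ΔQ / %ΔP = (-1981/5295.5) / (5.3/41.55) = -2.93273…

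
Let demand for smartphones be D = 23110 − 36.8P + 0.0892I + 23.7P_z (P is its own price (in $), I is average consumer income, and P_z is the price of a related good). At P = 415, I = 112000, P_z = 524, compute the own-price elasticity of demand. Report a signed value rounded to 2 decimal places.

-0.50

At the given values, D = 23110 − 36.8(415) + 0.0892(112000) + 23.7(524) = 30247.2.
∂D/∂P = −36.8.
E = (-36.8) × (415/30247.2) = -0.5049…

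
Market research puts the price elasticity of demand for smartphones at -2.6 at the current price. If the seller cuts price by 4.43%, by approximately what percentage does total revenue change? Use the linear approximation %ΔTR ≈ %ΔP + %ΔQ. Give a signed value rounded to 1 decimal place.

+7.1%

%ΔQ ≈ Ed × %ΔP = (-2.6) × (-4.43%) = +11.5180%
%ΔTR ≈ %ΔP + %ΔQ = (-4.43%) + (+11.5180%) = +7.0880%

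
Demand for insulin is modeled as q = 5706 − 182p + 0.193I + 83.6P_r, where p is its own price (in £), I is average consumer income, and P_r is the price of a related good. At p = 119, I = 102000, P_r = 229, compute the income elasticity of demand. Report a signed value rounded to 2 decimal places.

At the given values, q = 5706 − 182(119) + 0.193(102000) + 83.6(229) = 22878.4.
∂q/∂I = 0.193.
E = (0.193) × (102000/22878.4) = 0.8604…

0.86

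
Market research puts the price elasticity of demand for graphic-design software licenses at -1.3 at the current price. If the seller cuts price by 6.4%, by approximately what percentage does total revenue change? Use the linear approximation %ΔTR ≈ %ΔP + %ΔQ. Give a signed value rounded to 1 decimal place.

%ΔQ ≈ Ed × %ΔP = (-1.3) × (-6.4%) = +8.3200%
%ΔTR ≈ %ΔP + %ΔQ = (-6.4%) + (+8.3200%) = +1.9200%

+1.9%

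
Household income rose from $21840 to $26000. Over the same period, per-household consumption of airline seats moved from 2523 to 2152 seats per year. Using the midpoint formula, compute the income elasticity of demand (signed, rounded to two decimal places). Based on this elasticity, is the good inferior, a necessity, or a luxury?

-0.91; inferior

%ΔQ = (2152 − 2523)/[( 2523 + 2152)/2] = -371/2337.5 = -0.158716…
%ΔIncome = (26000 − 21840)/[( 21840 + 26000)/2] = 4160/23920 = 0.173913…
E_income = (-371/2337.5) / (4160/23920) = -0.9126…
E_income < 0 ⇒ inferior good.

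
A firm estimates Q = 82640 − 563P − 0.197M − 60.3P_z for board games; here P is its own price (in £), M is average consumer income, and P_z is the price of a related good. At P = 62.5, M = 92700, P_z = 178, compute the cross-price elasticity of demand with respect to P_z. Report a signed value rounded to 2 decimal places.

At the given values, Q = 82640 − 563(62.5) − 0.197(92700) − 60.3(178) = 18457.2.
∂Q/∂P_z = -60.3.
E = (-60.3) × (178/18457.2) = -0.5815…

-0.58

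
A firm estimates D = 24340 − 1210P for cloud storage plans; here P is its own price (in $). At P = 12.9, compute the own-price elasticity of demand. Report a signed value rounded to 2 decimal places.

-1.79

At the given values, D = 24340 − 1210(12.9) = 8731.
∂D/∂P = −1210.
E = (-1210) × (12.9/8731) = -1.7877…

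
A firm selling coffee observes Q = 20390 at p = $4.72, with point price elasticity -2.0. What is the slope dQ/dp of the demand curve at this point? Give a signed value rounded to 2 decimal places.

-8639.83

Ed = (dQ/dp)·(p/Q) ⇒ dQ/dp = Ed·Q/p = (-2.0)·20390/4.72 = -8639.8305…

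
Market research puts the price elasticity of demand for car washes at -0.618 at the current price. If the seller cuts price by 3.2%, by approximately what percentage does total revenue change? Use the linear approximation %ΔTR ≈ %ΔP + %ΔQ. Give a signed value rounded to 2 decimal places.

-1.22%

%ΔQ ≈ Ed × %ΔP = (-0.618) × (-3.2%) = +1.9776%
%ΔTR ≈ %ΔP + %ΔQ = (-3.2%) + (+1.9776%) = -1.2224%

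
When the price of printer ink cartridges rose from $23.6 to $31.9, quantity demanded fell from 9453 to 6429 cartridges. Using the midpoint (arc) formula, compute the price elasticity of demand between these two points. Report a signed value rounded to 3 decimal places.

-1.273

%ΔQ = (6429 − 9453) / [(9453 + 6429)/2] = -3024/7941 = -0.380808…
%ΔP = (31.9 − 23.6) / [(23.6 + 31.9)/2] = 8.3/27.75 = 0.299099…
Arc Ed = %ΔQ / %ΔP = (-3024/7941) / (8.3/27.75) = -1.27318…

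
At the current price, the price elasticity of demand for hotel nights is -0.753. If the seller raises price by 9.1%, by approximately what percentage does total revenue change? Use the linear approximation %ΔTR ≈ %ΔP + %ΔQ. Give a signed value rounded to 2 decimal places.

+2.25%

%ΔQ ≈ Ed × %ΔP = (-0.753) × (+9.1%) = -6.8523%
%ΔTR ≈ %ΔP + %ΔQ = (+9.1%) + (-6.8523%) = +2.2477%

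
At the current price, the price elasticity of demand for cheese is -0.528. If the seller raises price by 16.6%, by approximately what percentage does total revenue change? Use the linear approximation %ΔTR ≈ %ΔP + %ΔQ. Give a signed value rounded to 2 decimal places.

%ΔQ ≈ Ed × %ΔP = (-0.528) × (+16.6%) = -8.7648%
%ΔTR ≈ %ΔP + %ΔQ = (+16.6%) + (-8.7648%) = +7.8352%

+7.84%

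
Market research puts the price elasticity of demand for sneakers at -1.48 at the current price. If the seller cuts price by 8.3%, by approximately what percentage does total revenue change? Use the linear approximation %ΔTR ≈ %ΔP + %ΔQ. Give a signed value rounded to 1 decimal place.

+4.0%

%ΔQ ≈ Ed × %ΔP = (-1.48) × (-8.3%) = +12.2840%
%ΔTR ≈ %ΔP + %ΔQ = (-8.3%) + (+12.2840%) = +3.9840%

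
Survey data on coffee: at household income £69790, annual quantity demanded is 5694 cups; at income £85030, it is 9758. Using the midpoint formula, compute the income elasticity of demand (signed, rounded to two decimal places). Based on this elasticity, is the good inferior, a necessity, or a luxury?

%ΔQ = (9758 − 5694)/[( 5694 + 9758)/2] = 4064/7726 = 0.526016…
%ΔIncome = (85030 − 69790)/[( 69790 + 85030)/2] = 15240/77410 = 0.196873…
E_income = (4064/7726) / (15240/77410) = 2.6718…
E_income > 1 ⇒ normal good, luxury.

2.67; luxury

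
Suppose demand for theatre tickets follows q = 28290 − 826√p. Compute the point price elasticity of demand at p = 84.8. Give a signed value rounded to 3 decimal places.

dq/dp = −826/(2√p) = -44.8489. At p = 84.8, q = 20683.6.
Ed = (dq/dp)·(p/q) = (-44.8489) × (84.8/20683.6) = -0.18387…

-0.184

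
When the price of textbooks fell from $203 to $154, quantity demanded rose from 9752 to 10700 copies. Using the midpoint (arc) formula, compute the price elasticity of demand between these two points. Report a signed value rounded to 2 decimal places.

%ΔQ = (10700 − 9752) / [(9752 + 10700)/2] = 948/10226 = 0.092704…
%ΔP = (154 − 203) / [(203 + 154)/2] = -49/178.5 = -0.274509…
Arc Ed = %ΔQ / %ΔP = (948/10226) / (-49/178.5) = -0.3377…

-0.34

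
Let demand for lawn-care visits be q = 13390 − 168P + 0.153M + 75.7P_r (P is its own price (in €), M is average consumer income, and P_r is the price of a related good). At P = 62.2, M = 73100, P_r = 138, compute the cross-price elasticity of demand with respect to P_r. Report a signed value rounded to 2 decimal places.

At the given values, q = 13390 − 168(62.2) + 0.153(73100) + 75.7(138) = 24571.3.
∂q/∂P_r = 75.7.
E = (75.7) × (138/24571.3) = 0.4251…

0.43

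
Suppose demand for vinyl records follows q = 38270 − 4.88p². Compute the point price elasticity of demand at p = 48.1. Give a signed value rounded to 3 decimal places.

dq/dp = −2·4.88·p = -469.456. At p = 48.1, q = 26979.5832.
Ed = (dq/dp)·(p/q) = (-469.456) × (48.1/26979.5832) = -0.83696…

-0.837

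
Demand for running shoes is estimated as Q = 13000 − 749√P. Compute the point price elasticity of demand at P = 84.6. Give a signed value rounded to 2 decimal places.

dQ/dP = −749/(2√P) = -40.7161. At P = 84.6, Q = 6110.83.
Ed = (dQ/dP)·(P/Q) = (-40.7161) × (84.6/6110.83) = -0.5636…

-0.56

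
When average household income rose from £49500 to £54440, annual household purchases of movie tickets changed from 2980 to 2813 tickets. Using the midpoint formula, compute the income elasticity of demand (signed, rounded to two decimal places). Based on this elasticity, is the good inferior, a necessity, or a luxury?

%ΔQ = (2813 − 2980)/[( 2980 + 2813)/2] = -167/2896.5 = -0.057655…
%ΔIncome = (54440 − 49500)/[( 49500 + 54440)/2] = 4940/51970 = 0.095054…
E_income = (-167/2896.5) / (4940/51970) = -0.6065…
E_income < 0 ⇒ inferior good.

-0.61; inferior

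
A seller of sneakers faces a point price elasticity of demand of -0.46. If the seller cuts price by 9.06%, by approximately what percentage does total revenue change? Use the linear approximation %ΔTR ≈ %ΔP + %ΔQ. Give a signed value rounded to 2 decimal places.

-4.89%

%ΔQ ≈ Ed × %ΔP = (-0.46) × (-9.06%) = +4.1676%
%ΔTR ≈ %ΔP + %ΔQ = (-9.06%) + (+4.1676%) = -4.8924%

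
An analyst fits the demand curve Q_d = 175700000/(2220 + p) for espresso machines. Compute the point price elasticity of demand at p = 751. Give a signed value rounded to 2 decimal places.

dQ_d/dp = −175700000/(2220 + p)² = -19.9052. At p = 751, Q_d = 59138.3.
Ed = (dQ_d/dp)·(p/Q_d) = (-19.9052) × (751/59138.3) = -0.2527…

-0.25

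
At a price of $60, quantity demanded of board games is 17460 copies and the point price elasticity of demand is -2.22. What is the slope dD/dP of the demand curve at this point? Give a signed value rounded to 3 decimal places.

Ed = (dD/dP)·(P/D) ⇒ dD/dP = Ed·D/P = (-2.22)·17460/60 = -646.02

-646.020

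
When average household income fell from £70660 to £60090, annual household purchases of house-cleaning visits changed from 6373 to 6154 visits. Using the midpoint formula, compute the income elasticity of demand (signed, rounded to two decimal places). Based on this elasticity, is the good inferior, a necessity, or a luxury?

0.22; necessity

%ΔQ = (6154 − 6373)/[( 6373 + 6154)/2] = -219/6263.5 = -0.034964…
%ΔIncome = (60090 − 70660)/[( 70660 + 60090)/2] = -10570/65375 = -0.161682…
E_income = (-219/6263.5) / (-10570/65375) = 0.2162…
0 < E_income < 1 ⇒ normal good, necessity.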